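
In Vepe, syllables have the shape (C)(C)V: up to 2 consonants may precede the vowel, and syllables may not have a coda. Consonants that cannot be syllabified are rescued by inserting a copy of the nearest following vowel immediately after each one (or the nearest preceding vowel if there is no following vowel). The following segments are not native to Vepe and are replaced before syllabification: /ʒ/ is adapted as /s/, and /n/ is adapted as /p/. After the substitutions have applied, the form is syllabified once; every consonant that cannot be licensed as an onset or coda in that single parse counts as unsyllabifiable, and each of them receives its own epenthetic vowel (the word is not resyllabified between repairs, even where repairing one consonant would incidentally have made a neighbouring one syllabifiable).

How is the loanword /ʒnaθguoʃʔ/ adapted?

spaθguoʃoʔo

Substitution: /ʒ/ → /s/, /n/ → /p/, giving /spaθguoʃʔ/.
The consonants /ʃ/, /ʔ/ cannot be parsed into a legal (C)(C)V syllable (no codas are permitted; onsets may contain at most 2 consonants).
Epenthesis after each stranded consonant: /ʃ/ → /ʃo/, /ʔ/ → /ʔo/.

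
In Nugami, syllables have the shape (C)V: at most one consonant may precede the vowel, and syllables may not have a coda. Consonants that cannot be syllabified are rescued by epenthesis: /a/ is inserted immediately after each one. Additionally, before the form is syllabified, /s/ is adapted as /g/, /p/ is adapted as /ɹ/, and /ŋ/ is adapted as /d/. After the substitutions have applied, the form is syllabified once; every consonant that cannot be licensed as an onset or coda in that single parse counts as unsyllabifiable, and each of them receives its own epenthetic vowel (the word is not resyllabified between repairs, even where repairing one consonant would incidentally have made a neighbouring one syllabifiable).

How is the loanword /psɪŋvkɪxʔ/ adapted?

Substitution: /p/ → /ɹ/, /s/ → /g/, /ŋ/ → /d/, giving /ɹgɪdvkɪxʔ/.
The consonants /ɹ/, /d/, /v/, /x/, /ʔ/ cannot be parsed into a legal (C)V syllable (no codas are permitted; onsets are limited to one consonant).
Inserting the epenthetic vowel yields /ɹ/ → /ɹa/, /d/ → /da/, /v/ → /va/, /x/ → /xa/, /ʔ/ → /ʔa/.

ɹagɪdavakɪxaʔa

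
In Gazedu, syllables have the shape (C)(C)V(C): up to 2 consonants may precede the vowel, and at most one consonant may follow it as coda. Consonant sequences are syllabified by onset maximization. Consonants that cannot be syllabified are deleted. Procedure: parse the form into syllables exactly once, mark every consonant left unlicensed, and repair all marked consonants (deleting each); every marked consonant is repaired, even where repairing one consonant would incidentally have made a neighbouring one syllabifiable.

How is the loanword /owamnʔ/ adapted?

owam

The consonants /n/, /ʔ/ cannot be parsed into a legal (C)(C)V(C) syllable (at most one coda consonant is licensed; onsets may contain at most 2 consonants).
Each unlicensed consonant is deleted: /n/, /ʔ/.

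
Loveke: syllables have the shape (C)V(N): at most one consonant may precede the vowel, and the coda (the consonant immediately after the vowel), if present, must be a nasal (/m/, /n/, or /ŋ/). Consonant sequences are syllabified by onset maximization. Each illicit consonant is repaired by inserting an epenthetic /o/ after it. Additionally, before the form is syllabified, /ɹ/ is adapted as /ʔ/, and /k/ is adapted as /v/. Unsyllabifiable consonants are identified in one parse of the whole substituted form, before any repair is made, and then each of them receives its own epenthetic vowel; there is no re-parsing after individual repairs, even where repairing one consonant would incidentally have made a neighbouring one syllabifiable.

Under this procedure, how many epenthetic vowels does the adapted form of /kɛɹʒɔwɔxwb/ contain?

4

After substitution the input is /vɛʔʒɔwɔxwb/.
The unsyllabifiable consonants are /ʔ/, /x/, /w/, /b/; each receives one epenthetic vowel.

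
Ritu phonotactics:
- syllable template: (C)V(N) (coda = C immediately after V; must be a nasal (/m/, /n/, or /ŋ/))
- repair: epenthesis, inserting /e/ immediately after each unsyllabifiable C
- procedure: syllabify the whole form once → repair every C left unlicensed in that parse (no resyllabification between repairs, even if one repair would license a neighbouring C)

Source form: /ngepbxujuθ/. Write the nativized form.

The consonants /n/, /p/, /b/, /θ/ cannot be parsed into a legal (C)V(N) syllable (only a nasal (/m/, /n/, or /ŋ/) is licensed in coda position; onsets are limited to one consonant).
Epenthesis after each stranded consonant: /n/ → /ne/, /p/ → /pe/, /b/ → /be/, /θ/ → /θe/.

negepebexujuθe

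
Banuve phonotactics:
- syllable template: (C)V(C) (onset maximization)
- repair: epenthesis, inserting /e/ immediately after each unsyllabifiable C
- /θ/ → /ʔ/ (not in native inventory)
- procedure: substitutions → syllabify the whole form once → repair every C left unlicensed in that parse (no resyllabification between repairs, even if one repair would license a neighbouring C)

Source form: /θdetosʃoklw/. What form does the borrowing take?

ʔedetosʃoklewe

Substitution: /θ/ → /ʔ/, giving /ʔdetosʃoklw/.
Under (C)V(C), the unsyllabifiable consonants are /ʔ/, /l/, /w/ (at most one coda consonant is licensed; onsets are limited to one consonant).
Inserting the epenthetic vowel yields /ʔ/ → /ʔe/, /l/ → /le/, /w/ → /we/.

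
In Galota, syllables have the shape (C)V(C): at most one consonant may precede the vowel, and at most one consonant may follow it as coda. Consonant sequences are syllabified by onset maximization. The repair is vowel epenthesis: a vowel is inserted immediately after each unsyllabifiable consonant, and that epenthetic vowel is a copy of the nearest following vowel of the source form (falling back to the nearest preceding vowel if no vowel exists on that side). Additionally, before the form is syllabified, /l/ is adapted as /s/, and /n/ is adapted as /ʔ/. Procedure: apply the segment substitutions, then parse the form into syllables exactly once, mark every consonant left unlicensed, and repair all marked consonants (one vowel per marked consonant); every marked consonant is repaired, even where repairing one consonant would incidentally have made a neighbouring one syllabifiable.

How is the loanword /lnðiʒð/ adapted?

siʔiðiʒði

Substitution: /l/ → /s/, /n/ → /ʔ/, giving /sʔðiʒð/.
Under (C)V(C), the unsyllabifiable consonants are /s/, /ʔ/, /ð/ (at most one coda consonant is licensed; onsets are limited to one consonant).
Epenthesis after each stranded consonant: /s/ → /si/, /ʔ/ → /ʔi/, /ð/ → /ði/.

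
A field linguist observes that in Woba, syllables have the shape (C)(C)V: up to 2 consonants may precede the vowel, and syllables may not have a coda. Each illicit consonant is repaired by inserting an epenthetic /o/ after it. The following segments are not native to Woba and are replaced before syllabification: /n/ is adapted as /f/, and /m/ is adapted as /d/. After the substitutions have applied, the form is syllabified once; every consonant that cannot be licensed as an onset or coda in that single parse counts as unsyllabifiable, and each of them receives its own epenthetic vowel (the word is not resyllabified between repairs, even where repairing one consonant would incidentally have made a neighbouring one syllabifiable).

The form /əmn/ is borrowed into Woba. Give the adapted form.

ədofo

Substitution: /m/ → /d/, /n/ → /f/, giving /ədf/.
Syllabifying with onset maximization leaves /d/, /f/ stranded (no codas are permitted; onsets may contain at most 2 consonants).
Inserting the epenthetic vowel yields /d/ → /do/, /f/ → /fo/.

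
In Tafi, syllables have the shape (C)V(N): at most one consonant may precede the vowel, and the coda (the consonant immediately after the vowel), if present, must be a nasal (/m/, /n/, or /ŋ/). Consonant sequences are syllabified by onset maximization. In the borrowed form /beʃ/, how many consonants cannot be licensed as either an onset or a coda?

1

The consonants /ʃ/ cannot be parsed into a legal (C)V(N) syllable (only a nasal (/m/, /n/, or /ŋ/) is licensed in coda position; onsets are limited to one consonant).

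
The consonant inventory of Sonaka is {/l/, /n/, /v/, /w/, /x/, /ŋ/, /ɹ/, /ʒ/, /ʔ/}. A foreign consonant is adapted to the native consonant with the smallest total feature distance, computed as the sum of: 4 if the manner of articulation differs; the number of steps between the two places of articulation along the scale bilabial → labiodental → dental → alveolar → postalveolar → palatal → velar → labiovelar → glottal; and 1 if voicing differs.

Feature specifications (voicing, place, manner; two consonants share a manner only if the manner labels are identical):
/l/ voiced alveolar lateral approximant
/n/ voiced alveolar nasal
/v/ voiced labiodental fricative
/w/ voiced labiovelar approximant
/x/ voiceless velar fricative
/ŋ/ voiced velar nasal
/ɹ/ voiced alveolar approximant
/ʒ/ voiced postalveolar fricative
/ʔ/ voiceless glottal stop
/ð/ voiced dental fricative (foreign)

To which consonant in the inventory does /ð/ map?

/v/ is closest: same manner (fricative), place distance 1 (dental→labiodental), same voicing; total 1. Next closest is /ʒ/ at distance 2.

v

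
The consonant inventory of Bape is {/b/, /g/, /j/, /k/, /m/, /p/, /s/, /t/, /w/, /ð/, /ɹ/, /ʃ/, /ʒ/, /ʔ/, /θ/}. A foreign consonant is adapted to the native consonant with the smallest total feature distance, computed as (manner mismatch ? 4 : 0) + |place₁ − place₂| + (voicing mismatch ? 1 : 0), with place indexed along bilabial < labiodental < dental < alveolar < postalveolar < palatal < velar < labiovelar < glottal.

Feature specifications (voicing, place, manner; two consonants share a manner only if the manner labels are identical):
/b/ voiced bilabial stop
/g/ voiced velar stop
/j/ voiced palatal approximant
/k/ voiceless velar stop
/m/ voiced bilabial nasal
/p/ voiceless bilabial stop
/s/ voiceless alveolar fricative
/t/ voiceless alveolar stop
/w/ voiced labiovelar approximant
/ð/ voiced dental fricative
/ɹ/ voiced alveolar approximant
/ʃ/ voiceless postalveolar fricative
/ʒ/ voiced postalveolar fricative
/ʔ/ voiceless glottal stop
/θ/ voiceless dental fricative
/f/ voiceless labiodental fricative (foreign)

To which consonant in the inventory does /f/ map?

θ

/θ/ is closest: same manner (fricative), place distance 1 (labiodental→dental), same voicing; total 1. Next closest is /s/ at distance 2.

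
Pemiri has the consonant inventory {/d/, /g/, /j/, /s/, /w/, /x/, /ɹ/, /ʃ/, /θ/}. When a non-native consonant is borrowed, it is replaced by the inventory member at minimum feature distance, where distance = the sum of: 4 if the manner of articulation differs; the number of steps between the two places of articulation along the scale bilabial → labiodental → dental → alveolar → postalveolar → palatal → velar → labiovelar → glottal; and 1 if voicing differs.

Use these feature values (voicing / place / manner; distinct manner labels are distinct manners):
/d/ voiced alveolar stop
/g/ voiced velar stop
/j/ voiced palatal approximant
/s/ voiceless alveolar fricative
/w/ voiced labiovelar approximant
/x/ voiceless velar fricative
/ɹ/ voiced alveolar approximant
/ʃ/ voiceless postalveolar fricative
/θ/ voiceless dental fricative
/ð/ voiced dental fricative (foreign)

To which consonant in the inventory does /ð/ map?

θ

/θ/ is closest: same manner (fricative), place distance 0 (dental→dental), voicing differs (+1); total 1. Next closest is /s/ at distance 2.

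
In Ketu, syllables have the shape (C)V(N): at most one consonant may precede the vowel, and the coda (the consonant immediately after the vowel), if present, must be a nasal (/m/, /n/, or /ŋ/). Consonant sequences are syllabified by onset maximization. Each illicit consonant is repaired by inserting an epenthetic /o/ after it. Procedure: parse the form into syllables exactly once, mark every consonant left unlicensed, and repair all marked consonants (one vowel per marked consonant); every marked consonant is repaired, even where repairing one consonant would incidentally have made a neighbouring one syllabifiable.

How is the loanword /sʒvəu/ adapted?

Syllabifying with onset maximization leaves /s/, /ʒ/ stranded (only a nasal (/m/, /n/, or /ŋ/) is licensed in coda position; onsets are limited to one consonant).
Epenthesis after each stranded consonant: /s/ → /so/, /ʒ/ → /ʒo/.

soʒovəu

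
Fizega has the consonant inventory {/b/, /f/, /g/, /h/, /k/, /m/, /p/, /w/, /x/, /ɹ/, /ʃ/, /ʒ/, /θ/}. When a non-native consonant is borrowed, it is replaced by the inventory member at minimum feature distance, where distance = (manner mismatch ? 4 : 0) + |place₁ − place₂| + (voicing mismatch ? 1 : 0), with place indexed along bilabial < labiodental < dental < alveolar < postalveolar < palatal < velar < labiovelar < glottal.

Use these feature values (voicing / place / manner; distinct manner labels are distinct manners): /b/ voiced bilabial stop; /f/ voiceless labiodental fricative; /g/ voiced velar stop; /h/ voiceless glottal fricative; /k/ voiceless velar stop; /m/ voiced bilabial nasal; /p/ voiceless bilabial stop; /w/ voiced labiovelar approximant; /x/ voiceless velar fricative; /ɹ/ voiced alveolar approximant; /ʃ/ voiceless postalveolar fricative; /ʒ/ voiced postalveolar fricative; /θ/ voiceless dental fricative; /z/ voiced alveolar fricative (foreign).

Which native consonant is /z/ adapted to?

/ʒ/ is closest: same manner (fricative), place distance 1 (alveolar→postalveolar), same voicing; total 1. Next closest is /ʃ/ at distance 2.

ʒ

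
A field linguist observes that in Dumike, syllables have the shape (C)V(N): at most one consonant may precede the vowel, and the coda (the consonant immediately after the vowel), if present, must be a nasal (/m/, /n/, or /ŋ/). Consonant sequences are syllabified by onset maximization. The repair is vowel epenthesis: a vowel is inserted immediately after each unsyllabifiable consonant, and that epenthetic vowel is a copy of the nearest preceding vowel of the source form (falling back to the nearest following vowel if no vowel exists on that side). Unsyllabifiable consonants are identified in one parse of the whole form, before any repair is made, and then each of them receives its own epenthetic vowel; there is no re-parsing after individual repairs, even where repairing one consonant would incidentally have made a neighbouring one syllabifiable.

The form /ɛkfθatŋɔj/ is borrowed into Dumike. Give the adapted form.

ɛkɛfɛθataŋɔjɔ

Syllabifying with onset maximization leaves /k/, /f/, /t/, /j/ stranded (only a nasal (/m/, /n/, or /ŋ/) is licensed in coda position; onsets are limited to one consonant).
Inserting the epenthetic vowel yields /k/ → /kɛ/, /f/ → /fɛ/, /t/ → /ta/, /j/ → /jɔ/.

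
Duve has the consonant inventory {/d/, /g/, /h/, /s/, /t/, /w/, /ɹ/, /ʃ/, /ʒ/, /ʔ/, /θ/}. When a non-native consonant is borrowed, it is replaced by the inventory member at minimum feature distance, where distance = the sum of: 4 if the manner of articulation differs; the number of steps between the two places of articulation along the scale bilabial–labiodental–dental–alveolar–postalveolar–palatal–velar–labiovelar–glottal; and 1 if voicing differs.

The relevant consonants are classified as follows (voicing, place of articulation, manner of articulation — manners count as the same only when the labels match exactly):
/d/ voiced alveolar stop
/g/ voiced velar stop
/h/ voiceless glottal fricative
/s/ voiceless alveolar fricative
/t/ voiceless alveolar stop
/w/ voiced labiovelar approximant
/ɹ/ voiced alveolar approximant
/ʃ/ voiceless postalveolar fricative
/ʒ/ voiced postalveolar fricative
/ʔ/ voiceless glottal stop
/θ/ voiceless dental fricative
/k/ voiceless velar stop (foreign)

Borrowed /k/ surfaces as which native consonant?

/g/ is closest: same manner (stop), place distance 0 (velar→velar), voicing differs (+1); total 1. Next closest is /ʔ/ at distance 2.

g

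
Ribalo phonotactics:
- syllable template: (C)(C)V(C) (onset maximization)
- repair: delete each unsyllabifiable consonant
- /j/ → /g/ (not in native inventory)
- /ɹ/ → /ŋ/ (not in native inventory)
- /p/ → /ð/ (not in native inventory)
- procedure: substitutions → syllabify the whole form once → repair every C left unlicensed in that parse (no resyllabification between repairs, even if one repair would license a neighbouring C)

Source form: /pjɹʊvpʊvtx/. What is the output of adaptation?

Substitution: /p/ → /ð/, /j/ → /g/, /ɹ/ → /ŋ/, giving /ðgŋʊvðʊvtx/.
The consonants /ð/, /t/, /x/ cannot be parsed into a legal (C)(C)V(C) syllable (at most one coda consonant is licensed; onsets may contain at most 2 consonants).
Each unlicensed consonant is deleted: /ð/, /t/, /x/.

gŋʊvðʊv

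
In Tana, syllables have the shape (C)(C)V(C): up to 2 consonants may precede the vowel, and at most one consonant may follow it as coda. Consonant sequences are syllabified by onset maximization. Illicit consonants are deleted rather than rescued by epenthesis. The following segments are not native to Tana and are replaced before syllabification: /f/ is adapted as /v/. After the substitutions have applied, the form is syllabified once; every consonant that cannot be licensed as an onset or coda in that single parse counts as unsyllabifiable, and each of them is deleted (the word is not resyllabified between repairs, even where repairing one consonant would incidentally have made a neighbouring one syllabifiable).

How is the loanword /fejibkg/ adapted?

vejib

Substitution: /f/ → /v/, giving /vejibkg/.
Under (C)(C)V(C), the unsyllabifiable consonants are /k/, /g/ (at most one coda consonant is licensed; onsets may contain at most 2 consonants).
Each unlicensed consonant is deleted: /k/, /g/.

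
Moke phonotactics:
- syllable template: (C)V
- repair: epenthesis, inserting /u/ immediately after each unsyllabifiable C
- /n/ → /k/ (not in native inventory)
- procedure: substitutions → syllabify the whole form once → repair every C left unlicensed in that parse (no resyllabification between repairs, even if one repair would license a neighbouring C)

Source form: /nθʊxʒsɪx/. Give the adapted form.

kuθʊxuʒusɪxu

Substitution: /n/ → /k/, giving /kθʊxʒsɪx/.
The consonants /k/, /x/, /ʒ/, /x/ cannot be parsed into a legal (C)V syllable (no codas are permitted; onsets are limited to one consonant).
Each unlicensed consonant becomes the onset of a new syllable: /k/ → /ku/, /x/ → /xu/, /ʒ/ → /ʒu/, /x/ → /xu/.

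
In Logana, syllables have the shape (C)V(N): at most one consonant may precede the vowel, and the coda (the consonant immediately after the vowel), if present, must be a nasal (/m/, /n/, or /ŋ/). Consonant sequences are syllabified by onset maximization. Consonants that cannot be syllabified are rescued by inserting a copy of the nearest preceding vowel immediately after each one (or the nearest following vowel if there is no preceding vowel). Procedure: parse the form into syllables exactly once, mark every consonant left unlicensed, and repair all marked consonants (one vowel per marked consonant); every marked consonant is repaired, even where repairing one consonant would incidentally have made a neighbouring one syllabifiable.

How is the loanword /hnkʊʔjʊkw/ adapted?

The consonants /h/, /n/, /ʔ/, /k/, /w/ cannot be parsed into a legal (C)V(N) syllable (only a nasal (/m/, /n/, or /ŋ/) is licensed in coda position; onsets are limited to one consonant).
Epenthesis after each stranded consonant: /h/ → /hʊ/, /n/ → /nʊ/, /ʔ/ → /ʔʊ/, /k/ → /kʊ/, /w/ → /wʊ/.

hʊnʊkʊʔʊjʊkʊwʊ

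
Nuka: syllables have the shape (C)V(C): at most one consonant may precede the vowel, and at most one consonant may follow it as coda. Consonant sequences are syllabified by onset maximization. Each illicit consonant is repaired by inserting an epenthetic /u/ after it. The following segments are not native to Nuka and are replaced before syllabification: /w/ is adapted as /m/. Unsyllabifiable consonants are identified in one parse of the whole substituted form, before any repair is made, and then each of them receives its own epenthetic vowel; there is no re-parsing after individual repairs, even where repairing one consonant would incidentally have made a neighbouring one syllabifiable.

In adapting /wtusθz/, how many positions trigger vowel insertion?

After substitution the input is /mtusθz/.
The unsyllabifiable consonants are /m/, /θ/, /z/; each receives one epenthetic vowel.

3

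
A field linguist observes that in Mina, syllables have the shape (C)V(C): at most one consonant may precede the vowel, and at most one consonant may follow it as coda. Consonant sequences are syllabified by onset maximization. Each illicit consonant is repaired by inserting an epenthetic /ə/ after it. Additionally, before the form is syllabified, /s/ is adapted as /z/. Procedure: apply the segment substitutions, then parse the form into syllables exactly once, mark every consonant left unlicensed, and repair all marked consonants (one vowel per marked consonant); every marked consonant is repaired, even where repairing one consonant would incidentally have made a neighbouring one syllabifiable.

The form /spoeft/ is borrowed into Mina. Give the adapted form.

Substitution: /s/ → /z/, giving /zpoeft/.
Syllabifying with onset maximization leaves /z/, /t/ stranded (at most one coda consonant is licensed; onsets are limited to one consonant).
Inserting the epenthetic vowel yields /z/ → /zə/, /t/ → /tə/.

zəpoeftə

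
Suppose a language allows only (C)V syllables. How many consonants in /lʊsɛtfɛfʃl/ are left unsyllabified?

4

The consonants /t/, /f/, /ʃ/, /l/ cannot be parsed into a legal (C)V syllable (no codas are permitted; onsets are limited to one consonant).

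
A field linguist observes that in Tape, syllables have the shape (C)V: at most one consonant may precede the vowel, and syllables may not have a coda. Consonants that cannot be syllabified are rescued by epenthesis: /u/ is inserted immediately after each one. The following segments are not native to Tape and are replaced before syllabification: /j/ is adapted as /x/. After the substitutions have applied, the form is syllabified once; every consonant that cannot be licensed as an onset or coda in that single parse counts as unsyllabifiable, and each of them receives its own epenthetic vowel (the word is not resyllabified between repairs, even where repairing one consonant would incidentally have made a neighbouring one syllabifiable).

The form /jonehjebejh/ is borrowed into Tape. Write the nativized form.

Substitution: /j/ → /x/, giving /xonehxebexh/.
Under (C)V, the unsyllabifiable consonants are /h/, /x/, /h/ (no codas are permitted; onsets are limited to one consonant).
Each unlicensed consonant becomes the onset of a new syllable: /h/ → /hu/, /x/ → /xu/, /h/ → /hu/.

xonehuxebexuhu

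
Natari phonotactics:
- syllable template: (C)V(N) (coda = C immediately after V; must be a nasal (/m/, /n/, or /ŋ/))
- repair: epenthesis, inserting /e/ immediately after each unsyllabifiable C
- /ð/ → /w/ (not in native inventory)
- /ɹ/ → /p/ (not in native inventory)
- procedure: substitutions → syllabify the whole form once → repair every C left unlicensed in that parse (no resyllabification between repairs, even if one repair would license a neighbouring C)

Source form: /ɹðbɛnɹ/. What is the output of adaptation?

Substitution: /ɹ/ → /p/, /ð/ → /w/, giving /pwbɛnp/.
The consonants /p/, /w/, /p/ cannot be parsed into a legal (C)V(N) syllable (only a nasal (/m/, /n/, or /ŋ/) is licensed in coda position; onsets are limited to one consonant).
Epenthesis after each stranded consonant: /p/ → /pe/, /w/ → /we/, /p/ → /pe/.

pewebɛnpe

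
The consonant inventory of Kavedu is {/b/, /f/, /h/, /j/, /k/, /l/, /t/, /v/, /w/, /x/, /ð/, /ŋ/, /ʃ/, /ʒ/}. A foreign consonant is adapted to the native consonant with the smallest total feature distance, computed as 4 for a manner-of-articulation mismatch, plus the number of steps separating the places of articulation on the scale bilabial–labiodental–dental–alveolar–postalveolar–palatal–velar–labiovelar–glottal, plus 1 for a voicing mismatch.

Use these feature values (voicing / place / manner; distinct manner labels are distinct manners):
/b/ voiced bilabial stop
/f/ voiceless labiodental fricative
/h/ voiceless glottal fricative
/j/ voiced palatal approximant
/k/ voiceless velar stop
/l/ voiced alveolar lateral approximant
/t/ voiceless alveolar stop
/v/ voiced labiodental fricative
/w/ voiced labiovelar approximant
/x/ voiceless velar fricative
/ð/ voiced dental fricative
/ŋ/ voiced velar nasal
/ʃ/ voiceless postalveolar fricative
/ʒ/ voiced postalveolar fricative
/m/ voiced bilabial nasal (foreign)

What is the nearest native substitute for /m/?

/b/ is closest: manner differs (nasal→stop, +4), place distance 0 (bilabial→bilabial), same voicing; total 4. Next closest is /v/ at distance 5.

b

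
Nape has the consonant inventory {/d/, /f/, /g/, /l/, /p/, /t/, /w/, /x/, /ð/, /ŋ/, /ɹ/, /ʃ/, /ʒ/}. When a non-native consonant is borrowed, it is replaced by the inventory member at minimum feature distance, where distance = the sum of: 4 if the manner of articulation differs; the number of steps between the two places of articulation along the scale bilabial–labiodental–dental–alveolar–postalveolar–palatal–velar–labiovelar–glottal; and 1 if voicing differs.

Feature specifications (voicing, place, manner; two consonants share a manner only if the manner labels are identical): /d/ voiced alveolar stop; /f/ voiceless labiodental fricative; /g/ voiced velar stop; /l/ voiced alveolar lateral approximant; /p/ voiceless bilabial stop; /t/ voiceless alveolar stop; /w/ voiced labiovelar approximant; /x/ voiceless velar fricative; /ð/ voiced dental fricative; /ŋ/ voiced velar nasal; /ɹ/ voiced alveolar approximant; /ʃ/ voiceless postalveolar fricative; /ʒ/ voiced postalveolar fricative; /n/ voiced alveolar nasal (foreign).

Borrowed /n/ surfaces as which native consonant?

/ŋ/ is closest: same manner (nasal), place distance 3 (alveolar→velar), same voicing; total 3. Next closest is /d/ at distance 4.

ŋ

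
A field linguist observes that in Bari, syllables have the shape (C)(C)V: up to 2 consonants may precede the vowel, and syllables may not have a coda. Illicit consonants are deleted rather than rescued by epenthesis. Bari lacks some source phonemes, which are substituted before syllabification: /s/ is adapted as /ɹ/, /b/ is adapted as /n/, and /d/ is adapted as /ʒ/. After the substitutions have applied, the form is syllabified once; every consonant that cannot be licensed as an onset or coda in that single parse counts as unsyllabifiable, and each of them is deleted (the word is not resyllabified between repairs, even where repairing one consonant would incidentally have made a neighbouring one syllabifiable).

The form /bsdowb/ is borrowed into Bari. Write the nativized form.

Substitution: /b/ → /n/, /s/ → /ɹ/, /d/ → /ʒ/, giving /nɹʒown/.
The consonants /n/, /w/, /n/ cannot be parsed into a legal (C)(C)V syllable (no codas are permitted; onsets may contain at most 2 consonants).
Each unlicensed consonant is deleted: /n/, /w/, /n/.

ɹʒo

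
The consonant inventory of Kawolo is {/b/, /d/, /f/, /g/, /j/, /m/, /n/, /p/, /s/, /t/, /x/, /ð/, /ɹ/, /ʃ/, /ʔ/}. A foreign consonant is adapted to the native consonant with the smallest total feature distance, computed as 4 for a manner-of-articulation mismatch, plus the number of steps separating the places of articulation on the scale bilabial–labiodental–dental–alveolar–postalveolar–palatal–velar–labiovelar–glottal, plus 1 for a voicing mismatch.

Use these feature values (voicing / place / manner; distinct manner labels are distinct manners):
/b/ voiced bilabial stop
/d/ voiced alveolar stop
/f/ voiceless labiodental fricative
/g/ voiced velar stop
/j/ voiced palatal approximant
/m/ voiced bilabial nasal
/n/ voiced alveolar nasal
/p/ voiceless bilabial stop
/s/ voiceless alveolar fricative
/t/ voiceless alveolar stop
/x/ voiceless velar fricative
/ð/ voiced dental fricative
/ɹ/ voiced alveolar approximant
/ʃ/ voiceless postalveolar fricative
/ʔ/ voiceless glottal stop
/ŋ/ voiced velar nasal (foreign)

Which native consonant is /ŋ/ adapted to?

/n/ is closest: same manner (nasal), place distance 3 (velar→alveolar), same voicing; total 3. Next closest is /g/ at distance 4.

n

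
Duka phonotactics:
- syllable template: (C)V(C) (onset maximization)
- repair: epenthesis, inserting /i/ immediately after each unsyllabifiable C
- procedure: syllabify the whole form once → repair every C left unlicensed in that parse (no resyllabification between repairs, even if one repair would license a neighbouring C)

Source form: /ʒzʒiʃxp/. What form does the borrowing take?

ʒiziʒiʃxipi

The consonants /ʒ/, /z/, /x/, /p/ cannot be parsed into a legal (C)V(C) syllable (at most one coda consonant is licensed; onsets are limited to one consonant).
Each unlicensed consonant becomes the onset of a new syllable: /ʒ/ → /ʒi/, /z/ → /zi/, /x/ → /xi/, /p/ → /pi/.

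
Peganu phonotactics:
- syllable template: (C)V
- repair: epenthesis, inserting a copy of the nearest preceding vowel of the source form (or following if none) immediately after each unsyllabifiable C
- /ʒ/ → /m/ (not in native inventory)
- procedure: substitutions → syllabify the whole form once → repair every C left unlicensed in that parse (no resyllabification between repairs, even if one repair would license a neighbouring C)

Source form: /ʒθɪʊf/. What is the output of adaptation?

mɪθɪʊfʊ

Substitution: /ʒ/ → /m/, giving /mθɪʊf/.
The consonants /m/, /f/ cannot be parsed into a legal (C)V syllable (no codas are permitted; onsets are limited to one consonant).
Inserting the epenthetic vowel yields /m/ → /mɪ/, /f/ → /fʊ/.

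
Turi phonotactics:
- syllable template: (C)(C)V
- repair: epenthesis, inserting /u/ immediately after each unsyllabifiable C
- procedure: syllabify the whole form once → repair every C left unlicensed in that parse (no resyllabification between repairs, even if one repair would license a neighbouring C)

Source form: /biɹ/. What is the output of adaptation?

Syllabifying with onset maximization leaves /ɹ/ stranded (no codas are permitted; onsets may contain at most 2 consonants).
Epenthesis after each stranded consonant: /ɹ/ → /ɹu/.

biɹu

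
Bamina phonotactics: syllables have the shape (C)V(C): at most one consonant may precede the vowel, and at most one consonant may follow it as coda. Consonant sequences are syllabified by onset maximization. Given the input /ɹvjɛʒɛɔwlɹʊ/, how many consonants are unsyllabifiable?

3

Under (C)V(C), the unsyllabifiable consonants are /ɹ/, /v/, /l/ (at most one coda consonant is licensed; onsets are limited to one consonant).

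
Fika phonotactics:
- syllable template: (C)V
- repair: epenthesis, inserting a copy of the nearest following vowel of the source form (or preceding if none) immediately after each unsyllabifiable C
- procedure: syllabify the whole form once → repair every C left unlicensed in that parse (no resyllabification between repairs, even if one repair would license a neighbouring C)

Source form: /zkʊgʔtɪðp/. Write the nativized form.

zʊkʊgɪʔɪtɪðɪpɪ

Syllabifying with onset maximization leaves /z/, /g/, /ʔ/, /ð/, /p/ stranded (no codas are permitted; onsets are limited to one consonant).
Each unlicensed consonant becomes the onset of a new syllable: /z/ → /zʊ/, /g/ → /gɪ/, /ʔ/ → /ʔɪ/, /ð/ → /ðɪ/, /p/ → /pɪ/.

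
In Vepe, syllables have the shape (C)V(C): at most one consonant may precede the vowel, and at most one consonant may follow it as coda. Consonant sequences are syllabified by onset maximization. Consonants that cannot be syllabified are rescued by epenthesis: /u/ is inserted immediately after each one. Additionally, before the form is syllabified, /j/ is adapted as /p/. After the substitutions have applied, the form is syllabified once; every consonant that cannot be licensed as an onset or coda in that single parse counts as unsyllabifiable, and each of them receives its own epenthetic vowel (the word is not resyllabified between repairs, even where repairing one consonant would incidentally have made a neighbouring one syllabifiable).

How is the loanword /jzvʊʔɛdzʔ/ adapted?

Substitution: /j/ → /p/, giving /pzvʊʔɛdzʔ/.
Syllabifying with onset maximization leaves /p/, /z/, /z/, /ʔ/ stranded (at most one coda consonant is licensed; onsets are limited to one consonant).
Epenthesis after each stranded consonant: /p/ → /pu/, /z/ → /zu/, /z/ → /zu/, /ʔ/ → /ʔu/.

puzuvʊʔɛdzuʔu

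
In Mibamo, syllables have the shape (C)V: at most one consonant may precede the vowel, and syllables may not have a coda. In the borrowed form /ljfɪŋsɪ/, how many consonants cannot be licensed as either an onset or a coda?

3

The consonants /l/, /j/, /ŋ/ cannot be parsed into a legal (C)V syllable (no codas are permitted; onsets are limited to one consonant).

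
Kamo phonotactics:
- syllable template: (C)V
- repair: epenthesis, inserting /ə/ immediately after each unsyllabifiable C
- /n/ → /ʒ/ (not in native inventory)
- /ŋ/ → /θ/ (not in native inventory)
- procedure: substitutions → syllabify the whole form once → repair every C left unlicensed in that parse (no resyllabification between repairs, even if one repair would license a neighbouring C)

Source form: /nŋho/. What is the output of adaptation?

Substitution: /n/ → /ʒ/, /ŋ/ → /θ/, giving /ʒθho/.
Syllabifying with onset maximization leaves /ʒ/, /θ/ stranded (no codas are permitted; onsets are limited to one consonant).
Each unlicensed consonant becomes the onset of a new syllable: /ʒ/ → /ʒə/, /θ/ → /θə/.

ʒəθəho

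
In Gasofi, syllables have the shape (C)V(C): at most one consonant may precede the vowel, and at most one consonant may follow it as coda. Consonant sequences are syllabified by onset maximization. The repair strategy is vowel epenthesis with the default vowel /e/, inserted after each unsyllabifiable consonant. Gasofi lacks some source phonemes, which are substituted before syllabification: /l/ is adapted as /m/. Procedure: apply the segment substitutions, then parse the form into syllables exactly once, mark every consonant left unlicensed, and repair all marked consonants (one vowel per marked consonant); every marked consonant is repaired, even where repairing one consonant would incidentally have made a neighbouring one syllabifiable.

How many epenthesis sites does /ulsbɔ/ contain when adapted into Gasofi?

After substitution the input is /umsbɔ/.
The unsyllabifiable consonants are /s/; each receives one epenthetic vowel.

1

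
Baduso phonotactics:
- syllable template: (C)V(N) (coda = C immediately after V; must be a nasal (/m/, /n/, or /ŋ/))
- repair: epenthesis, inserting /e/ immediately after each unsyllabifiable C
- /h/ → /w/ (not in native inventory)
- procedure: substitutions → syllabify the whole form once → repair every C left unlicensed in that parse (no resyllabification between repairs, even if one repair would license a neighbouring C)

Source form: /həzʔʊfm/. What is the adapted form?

Substitution: /h/ → /w/, giving /wəzʔʊfm/.
Syllabifying with onset maximization leaves /z/, /f/, /m/ stranded (only a nasal (/m/, /n/, or /ŋ/) is licensed in coda position; onsets are limited to one consonant).
Epenthesis after each stranded consonant: /z/ → /ze/, /f/ → /fe/, /m/ → /me/.

wəzeʔʊfeme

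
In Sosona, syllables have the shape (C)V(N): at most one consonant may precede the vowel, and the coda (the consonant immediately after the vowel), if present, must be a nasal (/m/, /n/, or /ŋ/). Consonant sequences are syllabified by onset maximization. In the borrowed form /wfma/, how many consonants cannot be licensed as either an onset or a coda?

Under (C)V(N), the unsyllabifiable consonants are /w/, /f/ (only a nasal (/m/, /n/, or /ŋ/) is licensed in coda position; onsets are limited to one consonant).

2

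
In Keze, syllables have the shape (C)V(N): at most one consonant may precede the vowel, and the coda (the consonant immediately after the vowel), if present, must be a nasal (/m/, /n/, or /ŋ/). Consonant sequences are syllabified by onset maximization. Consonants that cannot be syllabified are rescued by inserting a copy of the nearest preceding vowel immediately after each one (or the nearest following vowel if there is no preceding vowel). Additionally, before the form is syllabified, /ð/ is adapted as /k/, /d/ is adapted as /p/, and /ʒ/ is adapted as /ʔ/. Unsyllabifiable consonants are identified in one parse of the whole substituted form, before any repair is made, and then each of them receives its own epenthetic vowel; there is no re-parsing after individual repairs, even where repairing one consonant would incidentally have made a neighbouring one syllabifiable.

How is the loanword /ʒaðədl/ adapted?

Substitution: /ʒ/ → /ʔ/, /ð/ → /k/, /d/ → /p/, giving /ʔakəpl/.
Syllabifying with onset maximization leaves /p/, /l/ stranded (only a nasal (/m/, /n/, or /ŋ/) is licensed in coda position; onsets are limited to one consonant).
Epenthesis after each stranded consonant: /p/ → /pə/, /l/ → /lə/.

ʔakəpələ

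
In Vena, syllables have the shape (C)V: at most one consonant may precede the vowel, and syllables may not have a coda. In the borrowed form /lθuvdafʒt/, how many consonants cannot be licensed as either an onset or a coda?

Syllabifying with onset maximization leaves /l/, /v/, /f/, /ʒ/, /t/ stranded (no codas are permitted; onsets are limited to one consonant).

5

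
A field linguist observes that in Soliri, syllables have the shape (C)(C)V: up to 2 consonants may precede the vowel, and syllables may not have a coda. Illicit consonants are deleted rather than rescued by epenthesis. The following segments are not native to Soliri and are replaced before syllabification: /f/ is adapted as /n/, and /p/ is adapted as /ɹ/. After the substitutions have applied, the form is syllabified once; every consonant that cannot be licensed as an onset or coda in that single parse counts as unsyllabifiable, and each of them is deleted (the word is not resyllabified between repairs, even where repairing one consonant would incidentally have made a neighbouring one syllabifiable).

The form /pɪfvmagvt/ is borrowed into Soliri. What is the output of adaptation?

Substitution: /p/ → /ɹ/, /f/ → /n/, giving /ɹɪnvmagvt/.
Syllabifying with onset maximization leaves /n/, /g/, /v/, /t/ stranded (no codas are permitted; onsets may contain at most 2 consonants).
Deleting the stranded consonants removes /n/, /g/, /v/, /t/.

ɹɪvma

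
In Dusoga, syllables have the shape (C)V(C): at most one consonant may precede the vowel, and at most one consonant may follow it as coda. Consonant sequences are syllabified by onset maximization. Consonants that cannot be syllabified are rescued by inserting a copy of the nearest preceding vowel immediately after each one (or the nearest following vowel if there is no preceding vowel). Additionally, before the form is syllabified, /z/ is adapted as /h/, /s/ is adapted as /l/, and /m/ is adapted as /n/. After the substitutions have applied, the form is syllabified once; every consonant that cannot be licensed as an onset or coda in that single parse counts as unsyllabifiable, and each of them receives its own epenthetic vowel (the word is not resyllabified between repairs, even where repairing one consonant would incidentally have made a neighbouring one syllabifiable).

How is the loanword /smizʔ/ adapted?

Substitution: /s/ → /l/, /m/ → /n/, /z/ → /h/, giving /lnihʔ/.
Syllabifying with onset maximization leaves /l/, /ʔ/ stranded (at most one coda consonant is licensed; onsets are limited to one consonant).
Inserting the epenthetic vowel yields /l/ → /li/, /ʔ/ → /ʔi/.

linihʔi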